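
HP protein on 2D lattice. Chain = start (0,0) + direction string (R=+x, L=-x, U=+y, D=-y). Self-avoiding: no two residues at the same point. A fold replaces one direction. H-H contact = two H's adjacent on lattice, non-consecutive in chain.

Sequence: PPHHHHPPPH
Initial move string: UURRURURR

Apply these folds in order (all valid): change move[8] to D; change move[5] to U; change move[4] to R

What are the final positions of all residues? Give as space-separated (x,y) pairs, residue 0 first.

Answer: (0,0) (0,1) (0,2) (1,2) (2,2) (3,2) (3,3) (3,4) (4,4) (4,3)

Derivation:
Initial moves: UURRURURR
Fold: move[8]->D => UURRURURD (positions: [(0, 0), (0, 1), (0, 2), (1, 2), (2, 2), (2, 3), (3, 3), (3, 4), (4, 4), (4, 3)])
Fold: move[5]->U => UURRUUURD (positions: [(0, 0), (0, 1), (0, 2), (1, 2), (2, 2), (2, 3), (2, 4), (2, 5), (3, 5), (3, 4)])
Fold: move[4]->R => UURRRUURD (positions: [(0, 0), (0, 1), (0, 2), (1, 2), (2, 2), (3, 2), (3, 3), (3, 4), (4, 4), (4, 3)])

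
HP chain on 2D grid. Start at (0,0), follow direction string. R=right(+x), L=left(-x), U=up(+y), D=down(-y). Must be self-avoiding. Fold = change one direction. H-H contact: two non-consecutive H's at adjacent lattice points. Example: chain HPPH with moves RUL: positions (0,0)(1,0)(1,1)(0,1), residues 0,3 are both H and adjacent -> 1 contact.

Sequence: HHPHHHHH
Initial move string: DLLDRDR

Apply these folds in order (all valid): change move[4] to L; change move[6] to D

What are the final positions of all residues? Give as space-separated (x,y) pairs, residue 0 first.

Answer: (0,0) (0,-1) (-1,-1) (-2,-1) (-2,-2) (-3,-2) (-3,-3) (-3,-4)

Derivation:
Initial moves: DLLDRDR
Fold: move[4]->L => DLLDLDR (positions: [(0, 0), (0, -1), (-1, -1), (-2, -1), (-2, -2), (-3, -2), (-3, -3), (-2, -3)])
Fold: move[6]->D => DLLDLDD (positions: [(0, 0), (0, -1), (-1, -1), (-2, -1), (-2, -2), (-3, -2), (-3, -3), (-3, -4)])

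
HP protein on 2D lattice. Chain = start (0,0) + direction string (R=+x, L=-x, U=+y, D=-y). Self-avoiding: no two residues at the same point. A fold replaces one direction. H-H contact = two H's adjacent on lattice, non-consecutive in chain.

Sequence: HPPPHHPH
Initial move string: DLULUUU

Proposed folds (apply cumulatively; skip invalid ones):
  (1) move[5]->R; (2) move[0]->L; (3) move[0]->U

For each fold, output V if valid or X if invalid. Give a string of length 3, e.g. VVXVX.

Initial: DLULUUU -> [(0, 0), (0, -1), (-1, -1), (-1, 0), (-2, 0), (-2, 1), (-2, 2), (-2, 3)]
Fold 1: move[5]->R => DLULURU VALID
Fold 2: move[0]->L => LLULURU VALID
Fold 3: move[0]->U => ULULURU VALID

Answer: VVV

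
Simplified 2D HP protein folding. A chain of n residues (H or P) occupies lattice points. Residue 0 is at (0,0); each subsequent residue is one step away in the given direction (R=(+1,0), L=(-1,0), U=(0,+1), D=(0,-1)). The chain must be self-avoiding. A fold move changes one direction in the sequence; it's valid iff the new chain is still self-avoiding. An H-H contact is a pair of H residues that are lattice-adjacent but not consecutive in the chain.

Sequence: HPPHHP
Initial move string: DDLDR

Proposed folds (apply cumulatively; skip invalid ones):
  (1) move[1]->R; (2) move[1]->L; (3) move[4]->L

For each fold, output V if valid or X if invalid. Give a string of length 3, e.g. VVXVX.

Initial: DDLDR -> [(0, 0), (0, -1), (0, -2), (-1, -2), (-1, -3), (0, -3)]
Fold 1: move[1]->R => DRLDR INVALID (collision), skipped
Fold 2: move[1]->L => DLLDR VALID
Fold 3: move[4]->L => DLLDL VALID

Answer: XVV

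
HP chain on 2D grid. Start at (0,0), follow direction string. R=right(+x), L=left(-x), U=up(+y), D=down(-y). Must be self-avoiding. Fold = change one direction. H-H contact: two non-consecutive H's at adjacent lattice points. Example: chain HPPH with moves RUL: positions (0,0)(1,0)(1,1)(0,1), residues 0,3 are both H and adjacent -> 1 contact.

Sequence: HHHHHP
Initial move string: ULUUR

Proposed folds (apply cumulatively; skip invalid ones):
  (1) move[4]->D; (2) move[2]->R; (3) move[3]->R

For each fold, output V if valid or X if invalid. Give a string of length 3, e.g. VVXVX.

Answer: XXV

Derivation:
Initial: ULUUR -> [(0, 0), (0, 1), (-1, 1), (-1, 2), (-1, 3), (0, 3)]
Fold 1: move[4]->D => ULUUD INVALID (collision), skipped
Fold 2: move[2]->R => ULRUR INVALID (collision), skipped
Fold 3: move[3]->R => ULURR VALID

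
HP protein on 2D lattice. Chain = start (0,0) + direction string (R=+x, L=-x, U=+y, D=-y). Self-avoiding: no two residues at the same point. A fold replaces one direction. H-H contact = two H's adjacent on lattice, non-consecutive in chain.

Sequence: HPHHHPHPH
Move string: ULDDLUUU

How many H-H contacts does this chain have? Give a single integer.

Answer: 2

Derivation:
Positions: [(0, 0), (0, 1), (-1, 1), (-1, 0), (-1, -1), (-2, -1), (-2, 0), (-2, 1), (-2, 2)]
H-H contact: residue 0 @(0,0) - residue 3 @(-1, 0)
H-H contact: residue 3 @(-1,0) - residue 6 @(-2, 0)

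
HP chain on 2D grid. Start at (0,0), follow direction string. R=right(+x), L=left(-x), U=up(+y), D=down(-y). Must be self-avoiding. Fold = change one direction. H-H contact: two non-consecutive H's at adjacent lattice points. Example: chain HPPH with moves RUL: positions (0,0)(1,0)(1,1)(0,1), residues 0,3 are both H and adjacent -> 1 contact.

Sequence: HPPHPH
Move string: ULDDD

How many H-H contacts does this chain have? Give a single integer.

Positions: [(0, 0), (0, 1), (-1, 1), (-1, 0), (-1, -1), (-1, -2)]
H-H contact: residue 0 @(0,0) - residue 3 @(-1, 0)

Answer: 1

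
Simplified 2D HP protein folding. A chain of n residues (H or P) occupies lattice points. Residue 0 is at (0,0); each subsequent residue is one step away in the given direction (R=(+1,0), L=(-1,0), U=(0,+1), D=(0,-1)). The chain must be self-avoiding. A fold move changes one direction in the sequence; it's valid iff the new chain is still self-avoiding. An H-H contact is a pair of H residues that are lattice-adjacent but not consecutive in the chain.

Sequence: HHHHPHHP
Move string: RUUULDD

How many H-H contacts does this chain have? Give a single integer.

Answer: 1

Derivation:
Positions: [(0, 0), (1, 0), (1, 1), (1, 2), (1, 3), (0, 3), (0, 2), (0, 1)]
H-H contact: residue 3 @(1,2) - residue 6 @(0, 2)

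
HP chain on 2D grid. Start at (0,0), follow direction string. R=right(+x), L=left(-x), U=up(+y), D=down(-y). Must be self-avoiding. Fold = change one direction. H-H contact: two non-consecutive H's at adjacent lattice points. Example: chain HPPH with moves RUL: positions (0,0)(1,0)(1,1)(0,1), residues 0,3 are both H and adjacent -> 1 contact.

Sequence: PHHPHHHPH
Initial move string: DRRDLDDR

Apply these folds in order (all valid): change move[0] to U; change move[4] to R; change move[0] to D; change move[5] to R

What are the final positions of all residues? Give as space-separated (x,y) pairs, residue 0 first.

Answer: (0,0) (0,-1) (1,-1) (2,-1) (2,-2) (3,-2) (4,-2) (4,-3) (5,-3)

Derivation:
Initial moves: DRRDLDDR
Fold: move[0]->U => URRDLDDR (positions: [(0, 0), (0, 1), (1, 1), (2, 1), (2, 0), (1, 0), (1, -1), (1, -2), (2, -2)])
Fold: move[4]->R => URRDRDDR (positions: [(0, 0), (0, 1), (1, 1), (2, 1), (2, 0), (3, 0), (3, -1), (3, -2), (4, -2)])
Fold: move[0]->D => DRRDRDDR (positions: [(0, 0), (0, -1), (1, -1), (2, -1), (2, -2), (3, -2), (3, -3), (3, -4), (4, -4)])
Fold: move[5]->R => DRRDRRDR (positions: [(0, 0), (0, -1), (1, -1), (2, -1), (2, -2), (3, -2), (4, -2), (4, -3), (5, -3)])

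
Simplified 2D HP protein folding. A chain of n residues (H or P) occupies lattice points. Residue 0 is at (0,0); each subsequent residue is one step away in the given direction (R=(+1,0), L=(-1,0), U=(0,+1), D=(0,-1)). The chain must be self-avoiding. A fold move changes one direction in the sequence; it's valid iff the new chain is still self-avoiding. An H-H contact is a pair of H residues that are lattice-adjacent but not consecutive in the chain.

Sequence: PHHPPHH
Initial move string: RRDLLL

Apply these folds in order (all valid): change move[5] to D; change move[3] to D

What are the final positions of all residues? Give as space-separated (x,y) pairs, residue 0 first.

Answer: (0,0) (1,0) (2,0) (2,-1) (2,-2) (1,-2) (1,-3)

Derivation:
Initial moves: RRDLLL
Fold: move[5]->D => RRDLLD (positions: [(0, 0), (1, 0), (2, 0), (2, -1), (1, -1), (0, -1), (0, -2)])
Fold: move[3]->D => RRDDLD (positions: [(0, 0), (1, 0), (2, 0), (2, -1), (2, -2), (1, -2), (1, -3)])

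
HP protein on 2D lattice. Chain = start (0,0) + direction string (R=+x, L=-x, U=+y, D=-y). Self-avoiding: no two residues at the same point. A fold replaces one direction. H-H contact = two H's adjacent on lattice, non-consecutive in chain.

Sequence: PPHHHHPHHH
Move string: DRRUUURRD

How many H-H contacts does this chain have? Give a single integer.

Answer: 0

Derivation:
Positions: [(0, 0), (0, -1), (1, -1), (2, -1), (2, 0), (2, 1), (2, 2), (3, 2), (4, 2), (4, 1)]
No H-H contacts found.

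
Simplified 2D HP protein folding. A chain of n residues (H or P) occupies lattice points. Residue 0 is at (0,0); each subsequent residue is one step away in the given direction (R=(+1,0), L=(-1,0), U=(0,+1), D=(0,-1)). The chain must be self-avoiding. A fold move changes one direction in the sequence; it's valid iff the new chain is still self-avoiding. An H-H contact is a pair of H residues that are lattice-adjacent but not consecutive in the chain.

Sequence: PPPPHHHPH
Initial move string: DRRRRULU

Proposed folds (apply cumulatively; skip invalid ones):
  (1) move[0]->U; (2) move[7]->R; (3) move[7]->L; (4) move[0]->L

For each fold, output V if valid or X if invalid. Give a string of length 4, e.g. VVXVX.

Initial: DRRRRULU -> [(0, 0), (0, -1), (1, -1), (2, -1), (3, -1), (4, -1), (4, 0), (3, 0), (3, 1)]
Fold 1: move[0]->U => URRRRULU VALID
Fold 2: move[7]->R => URRRRULR INVALID (collision), skipped
Fold 3: move[7]->L => URRRRULL VALID
Fold 4: move[0]->L => LRRRRULL INVALID (collision), skipped

Answer: VXVX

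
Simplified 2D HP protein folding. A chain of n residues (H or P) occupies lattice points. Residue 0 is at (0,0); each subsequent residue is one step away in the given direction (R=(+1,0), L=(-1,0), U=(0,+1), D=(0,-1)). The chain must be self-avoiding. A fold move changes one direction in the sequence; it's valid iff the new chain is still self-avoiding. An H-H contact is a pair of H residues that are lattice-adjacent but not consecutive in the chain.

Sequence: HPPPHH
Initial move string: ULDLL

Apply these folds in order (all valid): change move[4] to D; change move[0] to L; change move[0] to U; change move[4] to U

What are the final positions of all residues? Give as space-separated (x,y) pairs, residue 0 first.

Initial moves: ULDLL
Fold: move[4]->D => ULDLD (positions: [(0, 0), (0, 1), (-1, 1), (-1, 0), (-2, 0), (-2, -1)])
Fold: move[0]->L => LLDLD (positions: [(0, 0), (-1, 0), (-2, 0), (-2, -1), (-3, -1), (-3, -2)])
Fold: move[0]->U => ULDLD (positions: [(0, 0), (0, 1), (-1, 1), (-1, 0), (-2, 0), (-2, -1)])
Fold: move[4]->U => ULDLU (positions: [(0, 0), (0, 1), (-1, 1), (-1, 0), (-2, 0), (-2, 1)])

Answer: (0,0) (0,1) (-1,1) (-1,0) (-2,0) (-2,1)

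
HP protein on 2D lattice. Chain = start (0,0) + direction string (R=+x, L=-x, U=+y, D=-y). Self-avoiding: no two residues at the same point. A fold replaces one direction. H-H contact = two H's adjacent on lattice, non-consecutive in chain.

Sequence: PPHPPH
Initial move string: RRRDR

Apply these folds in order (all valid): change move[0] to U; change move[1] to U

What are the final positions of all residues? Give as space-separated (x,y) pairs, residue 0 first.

Initial moves: RRRDR
Fold: move[0]->U => URRDR (positions: [(0, 0), (0, 1), (1, 1), (2, 1), (2, 0), (3, 0)])
Fold: move[1]->U => UURDR (positions: [(0, 0), (0, 1), (0, 2), (1, 2), (1, 1), (2, 1)])

Answer: (0,0) (0,1) (0,2) (1,2) (1,1) (2,1)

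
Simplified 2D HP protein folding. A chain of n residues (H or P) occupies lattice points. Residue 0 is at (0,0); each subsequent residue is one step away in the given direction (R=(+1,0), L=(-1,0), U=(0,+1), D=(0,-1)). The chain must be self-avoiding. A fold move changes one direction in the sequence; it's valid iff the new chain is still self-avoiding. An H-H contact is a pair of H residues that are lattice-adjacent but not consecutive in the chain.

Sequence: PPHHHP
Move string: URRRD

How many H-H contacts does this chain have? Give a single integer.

Answer: 0

Derivation:
Positions: [(0, 0), (0, 1), (1, 1), (2, 1), (3, 1), (3, 0)]
No H-H contacts found.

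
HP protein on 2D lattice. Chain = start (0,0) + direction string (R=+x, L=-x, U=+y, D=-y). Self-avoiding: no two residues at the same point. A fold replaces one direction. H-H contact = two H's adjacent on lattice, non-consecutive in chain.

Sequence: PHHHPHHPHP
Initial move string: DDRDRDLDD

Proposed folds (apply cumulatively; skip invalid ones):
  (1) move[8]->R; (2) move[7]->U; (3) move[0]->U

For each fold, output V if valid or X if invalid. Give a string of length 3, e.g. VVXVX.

Answer: VXX

Derivation:
Initial: DDRDRDLDD -> [(0, 0), (0, -1), (0, -2), (1, -2), (1, -3), (2, -3), (2, -4), (1, -4), (1, -5), (1, -6)]
Fold 1: move[8]->R => DDRDRDLDR VALID
Fold 2: move[7]->U => DDRDRDLUR INVALID (collision), skipped
Fold 3: move[0]->U => UDRDRDLDR INVALID (collision), skipped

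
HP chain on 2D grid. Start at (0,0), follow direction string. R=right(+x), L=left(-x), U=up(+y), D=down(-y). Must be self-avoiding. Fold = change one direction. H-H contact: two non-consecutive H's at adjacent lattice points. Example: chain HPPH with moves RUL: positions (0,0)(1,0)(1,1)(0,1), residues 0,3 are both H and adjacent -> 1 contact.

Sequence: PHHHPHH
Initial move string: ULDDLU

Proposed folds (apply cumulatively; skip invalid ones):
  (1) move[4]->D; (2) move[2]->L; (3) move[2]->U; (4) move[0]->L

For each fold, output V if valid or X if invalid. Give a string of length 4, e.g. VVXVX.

Answer: XVXV

Derivation:
Initial: ULDDLU -> [(0, 0), (0, 1), (-1, 1), (-1, 0), (-1, -1), (-2, -1), (-2, 0)]
Fold 1: move[4]->D => ULDDDU INVALID (collision), skipped
Fold 2: move[2]->L => ULLDLU VALID
Fold 3: move[2]->U => ULUDLU INVALID (collision), skipped
Fold 4: move[0]->L => LLLDLU VALID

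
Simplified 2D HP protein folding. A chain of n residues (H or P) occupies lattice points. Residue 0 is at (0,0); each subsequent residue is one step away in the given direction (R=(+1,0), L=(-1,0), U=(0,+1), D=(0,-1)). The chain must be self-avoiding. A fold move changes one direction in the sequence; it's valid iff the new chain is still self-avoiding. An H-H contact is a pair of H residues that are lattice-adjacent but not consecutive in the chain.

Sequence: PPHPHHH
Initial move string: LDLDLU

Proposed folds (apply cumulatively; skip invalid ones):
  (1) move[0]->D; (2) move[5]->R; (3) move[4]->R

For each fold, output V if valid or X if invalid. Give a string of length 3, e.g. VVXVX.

Answer: VXX

Derivation:
Initial: LDLDLU -> [(0, 0), (-1, 0), (-1, -1), (-2, -1), (-2, -2), (-3, -2), (-3, -1)]
Fold 1: move[0]->D => DDLDLU VALID
Fold 2: move[5]->R => DDLDLR INVALID (collision), skipped
Fold 3: move[4]->R => DDLDRU INVALID (collision), skipped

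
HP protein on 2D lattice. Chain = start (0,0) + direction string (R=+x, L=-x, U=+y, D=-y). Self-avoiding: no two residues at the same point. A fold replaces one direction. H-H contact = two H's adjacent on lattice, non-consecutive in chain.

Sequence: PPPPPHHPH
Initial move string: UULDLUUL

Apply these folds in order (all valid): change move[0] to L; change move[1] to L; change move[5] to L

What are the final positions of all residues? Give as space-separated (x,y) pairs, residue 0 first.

Initial moves: UULDLUUL
Fold: move[0]->L => LULDLUUL (positions: [(0, 0), (-1, 0), (-1, 1), (-2, 1), (-2, 0), (-3, 0), (-3, 1), (-3, 2), (-4, 2)])
Fold: move[1]->L => LLLDLUUL (positions: [(0, 0), (-1, 0), (-2, 0), (-3, 0), (-3, -1), (-4, -1), (-4, 0), (-4, 1), (-5, 1)])
Fold: move[5]->L => LLLDLLUL (positions: [(0, 0), (-1, 0), (-2, 0), (-3, 0), (-3, -1), (-4, -1), (-5, -1), (-5, 0), (-6, 0)])

Answer: (0,0) (-1,0) (-2,0) (-3,0) (-3,-1) (-4,-1) (-5,-1) (-5,0) (-6,0)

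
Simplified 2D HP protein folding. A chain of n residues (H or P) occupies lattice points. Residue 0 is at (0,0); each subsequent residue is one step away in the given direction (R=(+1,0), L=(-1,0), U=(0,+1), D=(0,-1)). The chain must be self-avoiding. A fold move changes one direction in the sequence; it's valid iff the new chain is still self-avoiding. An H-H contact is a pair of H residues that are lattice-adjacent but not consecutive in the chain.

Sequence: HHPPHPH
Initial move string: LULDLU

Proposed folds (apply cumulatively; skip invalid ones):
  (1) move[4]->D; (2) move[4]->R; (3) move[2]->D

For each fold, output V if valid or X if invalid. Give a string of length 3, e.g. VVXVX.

Answer: XXX

Derivation:
Initial: LULDLU -> [(0, 0), (-1, 0), (-1, 1), (-2, 1), (-2, 0), (-3, 0), (-3, 1)]
Fold 1: move[4]->D => LULDDU INVALID (collision), skipped
Fold 2: move[4]->R => LULDRU INVALID (collision), skipped
Fold 3: move[2]->D => LUDDLU INVALID (collision), skipped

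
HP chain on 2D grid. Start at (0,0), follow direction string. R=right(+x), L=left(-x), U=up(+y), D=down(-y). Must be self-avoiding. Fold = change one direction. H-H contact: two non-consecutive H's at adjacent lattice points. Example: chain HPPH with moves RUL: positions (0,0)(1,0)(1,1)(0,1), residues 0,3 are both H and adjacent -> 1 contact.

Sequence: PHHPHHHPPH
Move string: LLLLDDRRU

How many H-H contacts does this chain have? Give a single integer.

Answer: 1

Derivation:
Positions: [(0, 0), (-1, 0), (-2, 0), (-3, 0), (-4, 0), (-4, -1), (-4, -2), (-3, -2), (-2, -2), (-2, -1)]
H-H contact: residue 2 @(-2,0) - residue 9 @(-2, -1)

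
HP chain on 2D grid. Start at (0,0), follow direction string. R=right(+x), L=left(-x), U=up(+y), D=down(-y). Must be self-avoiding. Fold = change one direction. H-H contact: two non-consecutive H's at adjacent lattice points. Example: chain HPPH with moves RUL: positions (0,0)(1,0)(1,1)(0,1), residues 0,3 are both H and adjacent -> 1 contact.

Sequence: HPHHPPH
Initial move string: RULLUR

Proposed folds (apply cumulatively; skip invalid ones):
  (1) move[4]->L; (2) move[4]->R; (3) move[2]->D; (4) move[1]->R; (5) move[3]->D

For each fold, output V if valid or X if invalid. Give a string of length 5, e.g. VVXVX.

Initial: RULLUR -> [(0, 0), (1, 0), (1, 1), (0, 1), (-1, 1), (-1, 2), (0, 2)]
Fold 1: move[4]->L => RULLLR INVALID (collision), skipped
Fold 2: move[4]->R => RULLRR INVALID (collision), skipped
Fold 3: move[2]->D => RUDLUR INVALID (collision), skipped
Fold 4: move[1]->R => RRLLUR INVALID (collision), skipped
Fold 5: move[3]->D => RULDUR INVALID (collision), skipped

Answer: XXXXX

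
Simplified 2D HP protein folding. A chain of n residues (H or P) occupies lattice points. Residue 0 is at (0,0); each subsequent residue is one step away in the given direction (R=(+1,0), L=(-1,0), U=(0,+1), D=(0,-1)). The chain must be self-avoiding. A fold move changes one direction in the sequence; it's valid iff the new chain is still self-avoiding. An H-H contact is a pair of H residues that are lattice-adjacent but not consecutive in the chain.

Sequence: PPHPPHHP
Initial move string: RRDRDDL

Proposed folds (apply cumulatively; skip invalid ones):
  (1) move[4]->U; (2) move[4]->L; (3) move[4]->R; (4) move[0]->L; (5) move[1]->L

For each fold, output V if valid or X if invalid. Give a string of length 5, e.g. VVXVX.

Answer: XXVXX

Derivation:
Initial: RRDRDDL -> [(0, 0), (1, 0), (2, 0), (2, -1), (3, -1), (3, -2), (3, -3), (2, -3)]
Fold 1: move[4]->U => RRDRUDL INVALID (collision), skipped
Fold 2: move[4]->L => RRDRLDL INVALID (collision), skipped
Fold 3: move[4]->R => RRDRRDL VALID
Fold 4: move[0]->L => LRDRRDL INVALID (collision), skipped
Fold 5: move[1]->L => RLDRRDL INVALID (collision), skipped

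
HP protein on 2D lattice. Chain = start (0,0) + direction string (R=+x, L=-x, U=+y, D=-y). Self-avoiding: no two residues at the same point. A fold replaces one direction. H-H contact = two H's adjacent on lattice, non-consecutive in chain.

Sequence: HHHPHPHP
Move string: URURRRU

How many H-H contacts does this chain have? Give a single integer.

Positions: [(0, 0), (0, 1), (1, 1), (1, 2), (2, 2), (3, 2), (4, 2), (4, 3)]
No H-H contacts found.

Answer: 0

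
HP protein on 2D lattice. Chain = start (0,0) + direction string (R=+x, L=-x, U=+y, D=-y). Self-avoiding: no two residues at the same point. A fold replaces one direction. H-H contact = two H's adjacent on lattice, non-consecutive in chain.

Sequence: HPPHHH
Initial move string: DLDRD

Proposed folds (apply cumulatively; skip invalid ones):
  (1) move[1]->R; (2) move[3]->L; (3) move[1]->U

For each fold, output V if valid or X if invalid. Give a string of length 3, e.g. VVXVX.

Initial: DLDRD -> [(0, 0), (0, -1), (-1, -1), (-1, -2), (0, -2), (0, -3)]
Fold 1: move[1]->R => DRDRD VALID
Fold 2: move[3]->L => DRDLD VALID
Fold 3: move[1]->U => DUDLD INVALID (collision), skipped

Answer: VVX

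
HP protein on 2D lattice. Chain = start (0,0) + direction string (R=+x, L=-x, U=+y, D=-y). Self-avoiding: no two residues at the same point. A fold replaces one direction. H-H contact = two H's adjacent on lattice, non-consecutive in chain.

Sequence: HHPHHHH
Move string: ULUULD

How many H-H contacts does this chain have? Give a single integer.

Answer: 1

Derivation:
Positions: [(0, 0), (0, 1), (-1, 1), (-1, 2), (-1, 3), (-2, 3), (-2, 2)]
H-H contact: residue 3 @(-1,2) - residue 6 @(-2, 2)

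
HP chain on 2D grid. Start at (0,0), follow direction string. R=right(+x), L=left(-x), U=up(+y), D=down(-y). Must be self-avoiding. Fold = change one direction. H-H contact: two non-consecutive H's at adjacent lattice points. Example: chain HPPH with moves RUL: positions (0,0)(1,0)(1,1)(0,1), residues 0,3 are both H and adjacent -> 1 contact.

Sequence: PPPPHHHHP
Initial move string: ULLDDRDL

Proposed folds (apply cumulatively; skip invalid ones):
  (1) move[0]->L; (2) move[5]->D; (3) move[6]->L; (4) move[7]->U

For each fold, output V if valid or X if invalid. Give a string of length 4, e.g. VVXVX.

Initial: ULLDDRDL -> [(0, 0), (0, 1), (-1, 1), (-2, 1), (-2, 0), (-2, -1), (-1, -1), (-1, -2), (-2, -2)]
Fold 1: move[0]->L => LLLDDRDL VALID
Fold 2: move[5]->D => LLLDDDDL VALID
Fold 3: move[6]->L => LLLDDDLL VALID
Fold 4: move[7]->U => LLLDDDLU VALID

Answer: VVVV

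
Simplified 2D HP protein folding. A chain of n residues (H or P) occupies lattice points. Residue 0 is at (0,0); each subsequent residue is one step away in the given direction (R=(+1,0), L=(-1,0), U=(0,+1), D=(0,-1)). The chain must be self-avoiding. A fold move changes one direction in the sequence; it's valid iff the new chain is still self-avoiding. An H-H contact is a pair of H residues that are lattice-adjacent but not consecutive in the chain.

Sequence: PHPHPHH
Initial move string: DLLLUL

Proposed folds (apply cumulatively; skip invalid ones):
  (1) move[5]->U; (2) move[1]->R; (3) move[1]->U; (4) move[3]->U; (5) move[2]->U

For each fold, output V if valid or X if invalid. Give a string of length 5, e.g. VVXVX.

Initial: DLLLUL -> [(0, 0), (0, -1), (-1, -1), (-2, -1), (-3, -1), (-3, 0), (-4, 0)]
Fold 1: move[5]->U => DLLLUU VALID
Fold 2: move[1]->R => DRLLUU INVALID (collision), skipped
Fold 3: move[1]->U => DULLUU INVALID (collision), skipped
Fold 4: move[3]->U => DLLUUU VALID
Fold 5: move[2]->U => DLUUUU VALID

Answer: VXXVV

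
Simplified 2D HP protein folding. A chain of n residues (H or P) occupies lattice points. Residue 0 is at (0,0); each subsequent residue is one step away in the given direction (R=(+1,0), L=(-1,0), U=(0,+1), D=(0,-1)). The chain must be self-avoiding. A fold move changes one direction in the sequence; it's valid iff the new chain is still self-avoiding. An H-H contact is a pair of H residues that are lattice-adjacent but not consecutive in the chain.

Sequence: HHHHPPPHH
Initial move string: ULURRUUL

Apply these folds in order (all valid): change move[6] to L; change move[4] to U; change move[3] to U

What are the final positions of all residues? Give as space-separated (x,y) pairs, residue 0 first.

Answer: (0,0) (0,1) (-1,1) (-1,2) (-1,3) (-1,4) (-1,5) (-2,5) (-3,5)

Derivation:
Initial moves: ULURRUUL
Fold: move[6]->L => ULURRULL (positions: [(0, 0), (0, 1), (-1, 1), (-1, 2), (0, 2), (1, 2), (1, 3), (0, 3), (-1, 3)])
Fold: move[4]->U => ULURUULL (positions: [(0, 0), (0, 1), (-1, 1), (-1, 2), (0, 2), (0, 3), (0, 4), (-1, 4), (-2, 4)])
Fold: move[3]->U => ULUUUULL (positions: [(0, 0), (0, 1), (-1, 1), (-1, 2), (-1, 3), (-1, 4), (-1, 5), (-2, 5), (-3, 5)])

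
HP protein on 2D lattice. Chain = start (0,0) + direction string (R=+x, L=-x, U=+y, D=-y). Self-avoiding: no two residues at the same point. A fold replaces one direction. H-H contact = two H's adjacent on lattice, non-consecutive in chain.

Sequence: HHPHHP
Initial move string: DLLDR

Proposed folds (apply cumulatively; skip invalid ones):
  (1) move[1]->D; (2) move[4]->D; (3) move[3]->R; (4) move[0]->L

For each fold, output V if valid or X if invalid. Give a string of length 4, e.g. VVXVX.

Answer: VVXV

Derivation:
Initial: DLLDR -> [(0, 0), (0, -1), (-1, -1), (-2, -1), (-2, -2), (-1, -2)]
Fold 1: move[1]->D => DDLDR VALID
Fold 2: move[4]->D => DDLDD VALID
Fold 3: move[3]->R => DDLRD INVALID (collision), skipped
Fold 4: move[0]->L => LDLDD VALID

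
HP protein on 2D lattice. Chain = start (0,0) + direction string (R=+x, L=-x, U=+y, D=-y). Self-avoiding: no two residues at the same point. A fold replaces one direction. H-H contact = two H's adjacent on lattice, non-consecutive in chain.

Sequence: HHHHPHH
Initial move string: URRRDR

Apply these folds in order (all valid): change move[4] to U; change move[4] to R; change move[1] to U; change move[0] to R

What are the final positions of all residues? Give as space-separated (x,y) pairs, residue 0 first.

Answer: (0,0) (1,0) (1,1) (2,1) (3,1) (4,1) (5,1)

Derivation:
Initial moves: URRRDR
Fold: move[4]->U => URRRUR (positions: [(0, 0), (0, 1), (1, 1), (2, 1), (3, 1), (3, 2), (4, 2)])
Fold: move[4]->R => URRRRR (positions: [(0, 0), (0, 1), (1, 1), (2, 1), (3, 1), (4, 1), (5, 1)])
Fold: move[1]->U => UURRRR (positions: [(0, 0), (0, 1), (0, 2), (1, 2), (2, 2), (3, 2), (4, 2)])
Fold: move[0]->R => RURRRR (positions: [(0, 0), (1, 0), (1, 1), (2, 1), (3, 1), (4, 1), (5, 1)])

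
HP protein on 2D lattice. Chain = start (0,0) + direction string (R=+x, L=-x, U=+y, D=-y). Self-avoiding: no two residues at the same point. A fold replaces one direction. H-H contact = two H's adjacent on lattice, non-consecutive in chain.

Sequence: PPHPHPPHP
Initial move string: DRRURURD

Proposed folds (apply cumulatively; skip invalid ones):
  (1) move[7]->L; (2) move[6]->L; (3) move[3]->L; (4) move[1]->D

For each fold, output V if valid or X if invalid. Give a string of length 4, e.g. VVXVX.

Answer: XXXV

Derivation:
Initial: DRRURURD -> [(0, 0), (0, -1), (1, -1), (2, -1), (2, 0), (3, 0), (3, 1), (4, 1), (4, 0)]
Fold 1: move[7]->L => DRRURURL INVALID (collision), skipped
Fold 2: move[6]->L => DRRURULD INVALID (collision), skipped
Fold 3: move[3]->L => DRRLRURD INVALID (collision), skipped
Fold 4: move[1]->D => DDRURURD VALID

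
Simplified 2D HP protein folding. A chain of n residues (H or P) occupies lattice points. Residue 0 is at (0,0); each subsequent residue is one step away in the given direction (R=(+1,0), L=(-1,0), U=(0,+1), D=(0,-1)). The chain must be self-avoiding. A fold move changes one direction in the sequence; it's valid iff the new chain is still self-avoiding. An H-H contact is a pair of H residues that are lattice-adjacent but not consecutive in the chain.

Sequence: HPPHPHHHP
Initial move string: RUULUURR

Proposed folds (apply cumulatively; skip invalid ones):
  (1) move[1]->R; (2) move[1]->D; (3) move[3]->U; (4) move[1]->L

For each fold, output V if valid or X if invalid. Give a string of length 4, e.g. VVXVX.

Answer: VXVX

Derivation:
Initial: RUULUURR -> [(0, 0), (1, 0), (1, 1), (1, 2), (0, 2), (0, 3), (0, 4), (1, 4), (2, 4)]
Fold 1: move[1]->R => RRULUURR VALID
Fold 2: move[1]->D => RDULUURR INVALID (collision), skipped
Fold 3: move[3]->U => RRUUUURR VALID
Fold 4: move[1]->L => RLUUUURR INVALID (collision), skipped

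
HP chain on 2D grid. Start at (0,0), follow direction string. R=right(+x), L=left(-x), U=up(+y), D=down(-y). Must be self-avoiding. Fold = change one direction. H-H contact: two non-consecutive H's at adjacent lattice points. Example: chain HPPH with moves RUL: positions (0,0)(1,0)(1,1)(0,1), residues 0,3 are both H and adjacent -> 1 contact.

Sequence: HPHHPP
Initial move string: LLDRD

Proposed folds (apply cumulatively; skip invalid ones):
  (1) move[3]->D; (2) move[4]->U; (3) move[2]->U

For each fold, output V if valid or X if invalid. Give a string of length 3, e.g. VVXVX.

Answer: VXX

Derivation:
Initial: LLDRD -> [(0, 0), (-1, 0), (-2, 0), (-2, -1), (-1, -1), (-1, -2)]
Fold 1: move[3]->D => LLDDD VALID
Fold 2: move[4]->U => LLDDU INVALID (collision), skipped
Fold 3: move[2]->U => LLUDD INVALID (collision), skipped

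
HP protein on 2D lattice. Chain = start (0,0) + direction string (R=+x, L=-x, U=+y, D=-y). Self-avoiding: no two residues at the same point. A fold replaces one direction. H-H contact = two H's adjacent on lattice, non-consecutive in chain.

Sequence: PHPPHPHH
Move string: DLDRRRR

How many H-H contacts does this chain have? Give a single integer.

Positions: [(0, 0), (0, -1), (-1, -1), (-1, -2), (0, -2), (1, -2), (2, -2), (3, -2)]
H-H contact: residue 1 @(0,-1) - residue 4 @(0, -2)

Answer: 1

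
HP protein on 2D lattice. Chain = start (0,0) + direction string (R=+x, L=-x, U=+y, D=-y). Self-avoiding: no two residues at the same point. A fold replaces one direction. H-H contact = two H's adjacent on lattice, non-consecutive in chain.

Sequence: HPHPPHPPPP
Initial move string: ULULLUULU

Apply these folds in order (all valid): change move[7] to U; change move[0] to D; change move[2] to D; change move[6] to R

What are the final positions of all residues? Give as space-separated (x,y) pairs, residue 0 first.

Answer: (0,0) (0,-1) (-1,-1) (-1,-2) (-2,-2) (-3,-2) (-3,-1) (-2,-1) (-2,0) (-2,1)

Derivation:
Initial moves: ULULLUULU
Fold: move[7]->U => ULULLUUUU (positions: [(0, 0), (0, 1), (-1, 1), (-1, 2), (-2, 2), (-3, 2), (-3, 3), (-3, 4), (-3, 5), (-3, 6)])
Fold: move[0]->D => DLULLUUUU (positions: [(0, 0), (0, -1), (-1, -1), (-1, 0), (-2, 0), (-3, 0), (-3, 1), (-3, 2), (-3, 3), (-3, 4)])
Fold: move[2]->D => DLDLLUUUU (positions: [(0, 0), (0, -1), (-1, -1), (-1, -2), (-2, -2), (-3, -2), (-3, -1), (-3, 0), (-3, 1), (-3, 2)])
Fold: move[6]->R => DLDLLURUU (positions: [(0, 0), (0, -1), (-1, -1), (-1, -2), (-2, -2), (-3, -2), (-3, -1), (-2, -1), (-2, 0), (-2, 1)])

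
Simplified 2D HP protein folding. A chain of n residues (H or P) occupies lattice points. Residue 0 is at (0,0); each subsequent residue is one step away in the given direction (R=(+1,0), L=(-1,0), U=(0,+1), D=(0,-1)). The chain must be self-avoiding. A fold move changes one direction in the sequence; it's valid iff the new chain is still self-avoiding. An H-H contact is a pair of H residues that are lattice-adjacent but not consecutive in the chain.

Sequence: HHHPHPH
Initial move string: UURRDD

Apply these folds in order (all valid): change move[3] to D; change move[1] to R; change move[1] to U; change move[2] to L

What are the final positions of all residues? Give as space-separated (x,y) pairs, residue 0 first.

Answer: (0,0) (0,1) (0,2) (-1,2) (-1,1) (-1,0) (-1,-1)

Derivation:
Initial moves: UURRDD
Fold: move[3]->D => UURDDD (positions: [(0, 0), (0, 1), (0, 2), (1, 2), (1, 1), (1, 0), (1, -1)])
Fold: move[1]->R => URRDDD (positions: [(0, 0), (0, 1), (1, 1), (2, 1), (2, 0), (2, -1), (2, -2)])
Fold: move[1]->U => UURDDD (positions: [(0, 0), (0, 1), (0, 2), (1, 2), (1, 1), (1, 0), (1, -1)])
Fold: move[2]->L => UULDDD (positions: [(0, 0), (0, 1), (0, 2), (-1, 2), (-1, 1), (-1, 0), (-1, -1)])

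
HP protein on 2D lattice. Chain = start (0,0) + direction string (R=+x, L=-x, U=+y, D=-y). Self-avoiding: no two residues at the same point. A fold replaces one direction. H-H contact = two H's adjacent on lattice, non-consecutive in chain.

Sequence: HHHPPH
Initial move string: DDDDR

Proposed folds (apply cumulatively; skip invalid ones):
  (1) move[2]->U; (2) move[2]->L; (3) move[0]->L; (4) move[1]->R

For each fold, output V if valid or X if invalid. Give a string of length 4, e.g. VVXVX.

Answer: XVVX

Derivation:
Initial: DDDDR -> [(0, 0), (0, -1), (0, -2), (0, -3), (0, -4), (1, -4)]
Fold 1: move[2]->U => DDUDR INVALID (collision), skipped
Fold 2: move[2]->L => DDLDR VALID
Fold 3: move[0]->L => LDLDR VALID
Fold 4: move[1]->R => LRLDR INVALID (collision), skipped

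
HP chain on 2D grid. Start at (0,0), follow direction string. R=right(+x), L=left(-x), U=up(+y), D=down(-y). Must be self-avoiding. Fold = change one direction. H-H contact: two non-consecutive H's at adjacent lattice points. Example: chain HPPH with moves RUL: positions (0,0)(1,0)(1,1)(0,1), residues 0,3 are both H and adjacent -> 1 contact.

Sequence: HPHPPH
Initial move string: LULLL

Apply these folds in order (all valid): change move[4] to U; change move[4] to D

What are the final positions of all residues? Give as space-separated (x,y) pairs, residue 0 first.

Answer: (0,0) (-1,0) (-1,1) (-2,1) (-3,1) (-3,0)

Derivation:
Initial moves: LULLL
Fold: move[4]->U => LULLU (positions: [(0, 0), (-1, 0), (-1, 1), (-2, 1), (-3, 1), (-3, 2)])
Fold: move[4]->D => LULLD (positions: [(0, 0), (-1, 0), (-1, 1), (-2, 1), (-3, 1), (-3, 0)])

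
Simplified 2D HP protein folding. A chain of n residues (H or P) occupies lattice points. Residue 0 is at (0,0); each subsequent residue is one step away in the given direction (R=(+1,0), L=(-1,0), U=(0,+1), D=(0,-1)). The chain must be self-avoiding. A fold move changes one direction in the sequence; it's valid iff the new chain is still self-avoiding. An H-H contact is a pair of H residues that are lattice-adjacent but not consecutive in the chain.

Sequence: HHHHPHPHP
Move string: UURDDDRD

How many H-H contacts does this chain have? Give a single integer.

Answer: 1

Derivation:
Positions: [(0, 0), (0, 1), (0, 2), (1, 2), (1, 1), (1, 0), (1, -1), (2, -1), (2, -2)]
H-H contact: residue 0 @(0,0) - residue 5 @(1, 0)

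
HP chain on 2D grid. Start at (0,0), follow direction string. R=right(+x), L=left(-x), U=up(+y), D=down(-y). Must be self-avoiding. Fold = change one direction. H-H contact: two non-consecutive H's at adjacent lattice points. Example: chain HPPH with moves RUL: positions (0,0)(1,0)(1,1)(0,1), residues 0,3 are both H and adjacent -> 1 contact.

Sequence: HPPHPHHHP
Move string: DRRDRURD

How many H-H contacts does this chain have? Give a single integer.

Positions: [(0, 0), (0, -1), (1, -1), (2, -1), (2, -2), (3, -2), (3, -1), (4, -1), (4, -2)]
H-H contact: residue 3 @(2,-1) - residue 6 @(3, -1)

Answer: 1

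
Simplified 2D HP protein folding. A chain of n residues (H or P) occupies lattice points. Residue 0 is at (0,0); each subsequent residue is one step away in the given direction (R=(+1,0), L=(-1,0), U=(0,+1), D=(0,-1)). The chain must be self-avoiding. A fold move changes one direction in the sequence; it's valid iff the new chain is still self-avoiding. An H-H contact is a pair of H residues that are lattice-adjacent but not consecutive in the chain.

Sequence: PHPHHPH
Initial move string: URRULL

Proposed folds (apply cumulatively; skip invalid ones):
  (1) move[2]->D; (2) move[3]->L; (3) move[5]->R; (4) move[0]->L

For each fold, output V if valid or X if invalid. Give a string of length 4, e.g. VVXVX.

Initial: URRULL -> [(0, 0), (0, 1), (1, 1), (2, 1), (2, 2), (1, 2), (0, 2)]
Fold 1: move[2]->D => URDULL INVALID (collision), skipped
Fold 2: move[3]->L => URRLLL INVALID (collision), skipped
Fold 3: move[5]->R => URRULR INVALID (collision), skipped
Fold 4: move[0]->L => LRRULL INVALID (collision), skipped

Answer: XXXX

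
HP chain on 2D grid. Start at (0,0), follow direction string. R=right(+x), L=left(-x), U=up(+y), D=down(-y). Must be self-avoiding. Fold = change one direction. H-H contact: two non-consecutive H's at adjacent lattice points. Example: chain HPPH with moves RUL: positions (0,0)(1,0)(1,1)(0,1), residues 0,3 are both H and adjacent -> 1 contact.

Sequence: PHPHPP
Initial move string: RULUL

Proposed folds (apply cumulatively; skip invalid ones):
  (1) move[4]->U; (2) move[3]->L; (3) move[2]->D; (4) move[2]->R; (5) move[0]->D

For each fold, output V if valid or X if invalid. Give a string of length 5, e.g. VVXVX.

Answer: VVXXX

Derivation:
Initial: RULUL -> [(0, 0), (1, 0), (1, 1), (0, 1), (0, 2), (-1, 2)]
Fold 1: move[4]->U => RULUU VALID
Fold 2: move[3]->L => RULLU VALID
Fold 3: move[2]->D => RUDLU INVALID (collision), skipped
Fold 4: move[2]->R => RURLU INVALID (collision), skipped
Fold 5: move[0]->D => DULLU INVALID (collision), skipped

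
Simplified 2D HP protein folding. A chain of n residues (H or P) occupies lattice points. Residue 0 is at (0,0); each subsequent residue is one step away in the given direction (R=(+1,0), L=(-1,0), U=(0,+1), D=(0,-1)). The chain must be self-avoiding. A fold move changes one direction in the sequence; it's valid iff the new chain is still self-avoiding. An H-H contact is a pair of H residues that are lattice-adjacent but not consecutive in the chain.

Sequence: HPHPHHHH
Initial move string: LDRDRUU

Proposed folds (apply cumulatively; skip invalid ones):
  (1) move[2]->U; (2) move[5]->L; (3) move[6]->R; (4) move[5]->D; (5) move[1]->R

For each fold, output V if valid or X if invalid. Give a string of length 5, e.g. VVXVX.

Answer: XXVVX

Derivation:
Initial: LDRDRUU -> [(0, 0), (-1, 0), (-1, -1), (0, -1), (0, -2), (1, -2), (1, -1), (1, 0)]
Fold 1: move[2]->U => LDUDRUU INVALID (collision), skipped
Fold 2: move[5]->L => LDRDRLU INVALID (collision), skipped
Fold 3: move[6]->R => LDRDRUR VALID
Fold 4: move[5]->D => LDRDRDR VALID
Fold 5: move[1]->R => LRRDRDR INVALID (collision), skipped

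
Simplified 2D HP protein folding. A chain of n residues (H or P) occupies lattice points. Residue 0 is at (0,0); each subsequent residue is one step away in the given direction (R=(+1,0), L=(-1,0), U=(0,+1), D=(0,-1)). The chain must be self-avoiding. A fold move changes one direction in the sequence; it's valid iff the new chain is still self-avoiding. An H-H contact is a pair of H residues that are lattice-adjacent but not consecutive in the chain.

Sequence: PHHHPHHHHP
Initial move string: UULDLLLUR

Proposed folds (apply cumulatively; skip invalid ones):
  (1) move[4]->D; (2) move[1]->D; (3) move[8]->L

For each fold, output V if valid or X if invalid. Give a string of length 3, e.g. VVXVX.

Answer: VXV

Derivation:
Initial: UULDLLLUR -> [(0, 0), (0, 1), (0, 2), (-1, 2), (-1, 1), (-2, 1), (-3, 1), (-4, 1), (-4, 2), (-3, 2)]
Fold 1: move[4]->D => UULDDLLUR VALID
Fold 2: move[1]->D => UDLDDLLUR INVALID (collision), skipped
Fold 3: move[8]->L => UULDDLLUL VALID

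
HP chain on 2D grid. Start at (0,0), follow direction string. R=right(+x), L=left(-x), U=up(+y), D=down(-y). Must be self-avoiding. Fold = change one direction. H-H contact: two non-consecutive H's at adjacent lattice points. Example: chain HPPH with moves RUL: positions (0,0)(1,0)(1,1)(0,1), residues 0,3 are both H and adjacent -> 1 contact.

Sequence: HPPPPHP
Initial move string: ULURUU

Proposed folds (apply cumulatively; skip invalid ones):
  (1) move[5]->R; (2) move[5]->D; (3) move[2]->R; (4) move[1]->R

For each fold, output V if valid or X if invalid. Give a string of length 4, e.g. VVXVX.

Initial: ULURUU -> [(0, 0), (0, 1), (-1, 1), (-1, 2), (0, 2), (0, 3), (0, 4)]
Fold 1: move[5]->R => ULURUR VALID
Fold 2: move[5]->D => ULURUD INVALID (collision), skipped
Fold 3: move[2]->R => ULRRUR INVALID (collision), skipped
Fold 4: move[1]->R => URURUR VALID

Answer: VXXV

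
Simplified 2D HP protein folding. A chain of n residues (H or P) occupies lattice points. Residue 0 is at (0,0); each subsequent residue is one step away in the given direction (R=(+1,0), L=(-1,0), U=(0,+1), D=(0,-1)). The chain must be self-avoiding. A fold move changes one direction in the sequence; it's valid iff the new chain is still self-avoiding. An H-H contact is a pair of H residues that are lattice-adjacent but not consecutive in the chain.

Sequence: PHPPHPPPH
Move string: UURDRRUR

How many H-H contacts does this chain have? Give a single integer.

Answer: 1

Derivation:
Positions: [(0, 0), (0, 1), (0, 2), (1, 2), (1, 1), (2, 1), (3, 1), (3, 2), (4, 2)]
H-H contact: residue 1 @(0,1) - residue 4 @(1, 1)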